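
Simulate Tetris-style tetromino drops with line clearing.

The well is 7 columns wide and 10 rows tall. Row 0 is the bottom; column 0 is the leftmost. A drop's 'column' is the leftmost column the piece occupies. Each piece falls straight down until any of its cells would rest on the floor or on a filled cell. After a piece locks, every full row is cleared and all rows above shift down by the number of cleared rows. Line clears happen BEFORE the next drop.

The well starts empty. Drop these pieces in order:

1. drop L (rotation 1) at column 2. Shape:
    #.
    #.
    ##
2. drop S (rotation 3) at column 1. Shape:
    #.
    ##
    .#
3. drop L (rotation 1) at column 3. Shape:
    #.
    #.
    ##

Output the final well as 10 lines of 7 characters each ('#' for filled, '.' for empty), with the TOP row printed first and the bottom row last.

Drop 1: L rot1 at col 2 lands with bottom-row=0; cleared 0 line(s) (total 0); column heights now [0 0 3 1 0 0 0], max=3
Drop 2: S rot3 at col 1 lands with bottom-row=3; cleared 0 line(s) (total 0); column heights now [0 6 5 1 0 0 0], max=6
Drop 3: L rot1 at col 3 lands with bottom-row=1; cleared 0 line(s) (total 0); column heights now [0 6 5 4 2 0 0], max=6

Answer: .......
.......
.......
.......
.#.....
.##....
..##...
..##...
..###..
..##...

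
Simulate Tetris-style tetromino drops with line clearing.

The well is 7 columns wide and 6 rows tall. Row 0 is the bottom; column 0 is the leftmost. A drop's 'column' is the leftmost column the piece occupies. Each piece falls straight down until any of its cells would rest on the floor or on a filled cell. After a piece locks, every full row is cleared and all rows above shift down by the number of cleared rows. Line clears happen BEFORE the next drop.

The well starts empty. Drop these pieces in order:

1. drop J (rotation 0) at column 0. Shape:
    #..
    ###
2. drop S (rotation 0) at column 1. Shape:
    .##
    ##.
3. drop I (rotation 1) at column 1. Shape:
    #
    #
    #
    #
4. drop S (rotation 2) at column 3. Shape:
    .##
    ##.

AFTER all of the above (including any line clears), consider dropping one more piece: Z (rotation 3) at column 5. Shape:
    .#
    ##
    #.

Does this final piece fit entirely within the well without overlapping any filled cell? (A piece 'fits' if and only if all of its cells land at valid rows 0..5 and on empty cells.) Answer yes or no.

Answer: no

Derivation:
Drop 1: J rot0 at col 0 lands with bottom-row=0; cleared 0 line(s) (total 0); column heights now [2 1 1 0 0 0 0], max=2
Drop 2: S rot0 at col 1 lands with bottom-row=1; cleared 0 line(s) (total 0); column heights now [2 2 3 3 0 0 0], max=3
Drop 3: I rot1 at col 1 lands with bottom-row=2; cleared 0 line(s) (total 0); column heights now [2 6 3 3 0 0 0], max=6
Drop 4: S rot2 at col 3 lands with bottom-row=3; cleared 0 line(s) (total 0); column heights now [2 6 3 4 5 5 0], max=6
Test piece Z rot3 at col 5 (width 2): heights before test = [2 6 3 4 5 5 0]; fits = False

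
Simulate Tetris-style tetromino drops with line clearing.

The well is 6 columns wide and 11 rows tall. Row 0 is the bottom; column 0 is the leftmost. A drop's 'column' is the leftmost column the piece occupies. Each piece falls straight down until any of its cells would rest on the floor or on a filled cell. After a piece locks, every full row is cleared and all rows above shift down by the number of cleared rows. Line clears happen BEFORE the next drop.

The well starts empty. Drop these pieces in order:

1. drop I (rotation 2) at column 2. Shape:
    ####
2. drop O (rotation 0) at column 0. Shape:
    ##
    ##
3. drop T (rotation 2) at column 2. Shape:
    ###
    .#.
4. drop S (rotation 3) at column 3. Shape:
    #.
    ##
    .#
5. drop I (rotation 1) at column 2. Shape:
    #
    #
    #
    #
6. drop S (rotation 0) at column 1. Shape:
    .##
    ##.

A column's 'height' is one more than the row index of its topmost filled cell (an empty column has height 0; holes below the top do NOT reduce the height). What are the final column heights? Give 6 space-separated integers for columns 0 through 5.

Answer: 1 7 8 8 4 0

Derivation:
Drop 1: I rot2 at col 2 lands with bottom-row=0; cleared 0 line(s) (total 0); column heights now [0 0 1 1 1 1], max=1
Drop 2: O rot0 at col 0 lands with bottom-row=0; cleared 1 line(s) (total 1); column heights now [1 1 0 0 0 0], max=1
Drop 3: T rot2 at col 2 lands with bottom-row=0; cleared 0 line(s) (total 1); column heights now [1 1 2 2 2 0], max=2
Drop 4: S rot3 at col 3 lands with bottom-row=2; cleared 0 line(s) (total 1); column heights now [1 1 2 5 4 0], max=5
Drop 5: I rot1 at col 2 lands with bottom-row=2; cleared 0 line(s) (total 1); column heights now [1 1 6 5 4 0], max=6
Drop 6: S rot0 at col 1 lands with bottom-row=6; cleared 0 line(s) (total 1); column heights now [1 7 8 8 4 0], max=8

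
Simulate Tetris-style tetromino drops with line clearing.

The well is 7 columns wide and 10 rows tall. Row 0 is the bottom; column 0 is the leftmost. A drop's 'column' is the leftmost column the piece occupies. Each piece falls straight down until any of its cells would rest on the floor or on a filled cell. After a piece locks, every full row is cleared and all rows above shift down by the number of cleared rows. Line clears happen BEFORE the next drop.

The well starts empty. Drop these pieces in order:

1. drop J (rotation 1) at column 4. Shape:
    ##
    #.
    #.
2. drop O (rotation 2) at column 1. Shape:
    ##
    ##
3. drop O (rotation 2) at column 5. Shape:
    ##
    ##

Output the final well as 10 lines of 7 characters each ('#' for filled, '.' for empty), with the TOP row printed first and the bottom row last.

Answer: .......
.......
.......
.......
.......
.....##
.....##
....##.
.##.#..
.##.#..

Derivation:
Drop 1: J rot1 at col 4 lands with bottom-row=0; cleared 0 line(s) (total 0); column heights now [0 0 0 0 3 3 0], max=3
Drop 2: O rot2 at col 1 lands with bottom-row=0; cleared 0 line(s) (total 0); column heights now [0 2 2 0 3 3 0], max=3
Drop 3: O rot2 at col 5 lands with bottom-row=3; cleared 0 line(s) (total 0); column heights now [0 2 2 0 3 5 5], max=5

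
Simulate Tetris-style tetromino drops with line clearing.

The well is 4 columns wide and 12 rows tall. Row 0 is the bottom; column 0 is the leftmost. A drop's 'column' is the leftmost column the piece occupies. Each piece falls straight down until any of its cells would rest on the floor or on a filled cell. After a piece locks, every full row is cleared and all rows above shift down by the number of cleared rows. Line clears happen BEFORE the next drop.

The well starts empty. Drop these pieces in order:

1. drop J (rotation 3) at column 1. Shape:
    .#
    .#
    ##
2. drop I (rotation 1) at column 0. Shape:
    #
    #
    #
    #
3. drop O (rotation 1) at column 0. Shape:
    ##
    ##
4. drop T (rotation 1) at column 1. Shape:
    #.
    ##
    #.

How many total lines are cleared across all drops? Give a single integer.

Answer: 0

Derivation:
Drop 1: J rot3 at col 1 lands with bottom-row=0; cleared 0 line(s) (total 0); column heights now [0 1 3 0], max=3
Drop 2: I rot1 at col 0 lands with bottom-row=0; cleared 0 line(s) (total 0); column heights now [4 1 3 0], max=4
Drop 3: O rot1 at col 0 lands with bottom-row=4; cleared 0 line(s) (total 0); column heights now [6 6 3 0], max=6
Drop 4: T rot1 at col 1 lands with bottom-row=6; cleared 0 line(s) (total 0); column heights now [6 9 8 0], max=9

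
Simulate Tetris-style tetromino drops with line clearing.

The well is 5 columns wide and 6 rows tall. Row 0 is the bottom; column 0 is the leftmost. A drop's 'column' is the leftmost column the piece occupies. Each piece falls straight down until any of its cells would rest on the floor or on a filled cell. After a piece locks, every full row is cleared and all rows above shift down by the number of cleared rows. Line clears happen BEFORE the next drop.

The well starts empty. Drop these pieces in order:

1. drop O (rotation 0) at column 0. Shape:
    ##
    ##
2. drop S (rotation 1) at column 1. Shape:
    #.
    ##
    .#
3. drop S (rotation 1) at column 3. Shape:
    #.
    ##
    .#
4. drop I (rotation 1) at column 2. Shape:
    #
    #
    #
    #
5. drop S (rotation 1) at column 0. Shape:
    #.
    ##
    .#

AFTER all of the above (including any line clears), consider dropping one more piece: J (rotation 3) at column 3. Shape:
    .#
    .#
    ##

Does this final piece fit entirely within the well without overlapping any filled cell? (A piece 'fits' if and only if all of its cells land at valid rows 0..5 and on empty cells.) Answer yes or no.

Drop 1: O rot0 at col 0 lands with bottom-row=0; cleared 0 line(s) (total 0); column heights now [2 2 0 0 0], max=2
Drop 2: S rot1 at col 1 lands with bottom-row=1; cleared 0 line(s) (total 0); column heights now [2 4 3 0 0], max=4
Drop 3: S rot1 at col 3 lands with bottom-row=0; cleared 1 line(s) (total 1); column heights now [1 3 2 2 1], max=3
Drop 4: I rot1 at col 2 lands with bottom-row=2; cleared 0 line(s) (total 1); column heights now [1 3 6 2 1], max=6
Drop 5: S rot1 at col 0 lands with bottom-row=3; cleared 0 line(s) (total 1); column heights now [6 5 6 2 1], max=6
Test piece J rot3 at col 3 (width 2): heights before test = [6 5 6 2 1]; fits = True

Answer: yes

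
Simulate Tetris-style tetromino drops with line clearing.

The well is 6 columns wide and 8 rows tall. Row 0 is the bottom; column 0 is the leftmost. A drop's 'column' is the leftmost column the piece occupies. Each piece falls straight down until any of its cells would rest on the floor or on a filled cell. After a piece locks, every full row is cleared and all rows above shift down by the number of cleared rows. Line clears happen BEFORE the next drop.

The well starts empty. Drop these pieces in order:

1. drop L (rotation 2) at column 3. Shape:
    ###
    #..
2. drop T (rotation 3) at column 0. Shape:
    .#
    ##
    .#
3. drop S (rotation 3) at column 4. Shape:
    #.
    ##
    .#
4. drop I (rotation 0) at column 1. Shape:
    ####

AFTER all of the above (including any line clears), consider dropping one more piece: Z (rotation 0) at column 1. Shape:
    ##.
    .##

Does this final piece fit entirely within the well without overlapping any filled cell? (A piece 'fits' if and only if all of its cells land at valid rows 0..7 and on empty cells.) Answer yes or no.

Answer: yes

Derivation:
Drop 1: L rot2 at col 3 lands with bottom-row=0; cleared 0 line(s) (total 0); column heights now [0 0 0 2 2 2], max=2
Drop 2: T rot3 at col 0 lands with bottom-row=0; cleared 0 line(s) (total 0); column heights now [2 3 0 2 2 2], max=3
Drop 3: S rot3 at col 4 lands with bottom-row=2; cleared 0 line(s) (total 0); column heights now [2 3 0 2 5 4], max=5
Drop 4: I rot0 at col 1 lands with bottom-row=5; cleared 0 line(s) (total 0); column heights now [2 6 6 6 6 4], max=6
Test piece Z rot0 at col 1 (width 3): heights before test = [2 6 6 6 6 4]; fits = True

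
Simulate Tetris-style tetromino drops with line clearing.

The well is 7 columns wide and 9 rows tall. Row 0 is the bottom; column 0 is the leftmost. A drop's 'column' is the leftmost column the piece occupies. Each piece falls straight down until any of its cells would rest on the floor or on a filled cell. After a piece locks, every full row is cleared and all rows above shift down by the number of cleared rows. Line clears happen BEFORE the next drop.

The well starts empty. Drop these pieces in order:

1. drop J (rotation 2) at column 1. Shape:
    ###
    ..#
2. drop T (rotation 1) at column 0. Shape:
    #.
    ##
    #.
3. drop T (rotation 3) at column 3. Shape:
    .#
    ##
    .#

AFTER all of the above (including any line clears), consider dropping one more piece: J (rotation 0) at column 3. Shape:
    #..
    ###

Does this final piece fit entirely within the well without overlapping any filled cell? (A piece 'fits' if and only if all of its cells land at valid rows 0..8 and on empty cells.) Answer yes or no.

Answer: yes

Derivation:
Drop 1: J rot2 at col 1 lands with bottom-row=0; cleared 0 line(s) (total 0); column heights now [0 2 2 2 0 0 0], max=2
Drop 2: T rot1 at col 0 lands with bottom-row=1; cleared 0 line(s) (total 0); column heights now [4 3 2 2 0 0 0], max=4
Drop 3: T rot3 at col 3 lands with bottom-row=1; cleared 0 line(s) (total 0); column heights now [4 3 2 3 4 0 0], max=4
Test piece J rot0 at col 3 (width 3): heights before test = [4 3 2 3 4 0 0]; fits = True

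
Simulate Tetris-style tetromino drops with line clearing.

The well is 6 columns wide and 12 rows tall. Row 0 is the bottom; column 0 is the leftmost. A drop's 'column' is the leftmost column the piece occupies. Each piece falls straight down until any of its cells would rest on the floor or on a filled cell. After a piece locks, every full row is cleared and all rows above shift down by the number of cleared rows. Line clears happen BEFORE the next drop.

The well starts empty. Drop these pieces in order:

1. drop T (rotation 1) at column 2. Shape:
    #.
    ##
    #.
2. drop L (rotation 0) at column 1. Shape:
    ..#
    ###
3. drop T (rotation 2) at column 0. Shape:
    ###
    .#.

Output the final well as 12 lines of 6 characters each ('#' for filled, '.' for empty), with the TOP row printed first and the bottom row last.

Answer: ......
......
......
......
......
......
###...
.#.#..
.###..
..#...
..##..
..#...

Derivation:
Drop 1: T rot1 at col 2 lands with bottom-row=0; cleared 0 line(s) (total 0); column heights now [0 0 3 2 0 0], max=3
Drop 2: L rot0 at col 1 lands with bottom-row=3; cleared 0 line(s) (total 0); column heights now [0 4 4 5 0 0], max=5
Drop 3: T rot2 at col 0 lands with bottom-row=4; cleared 0 line(s) (total 0); column heights now [6 6 6 5 0 0], max=6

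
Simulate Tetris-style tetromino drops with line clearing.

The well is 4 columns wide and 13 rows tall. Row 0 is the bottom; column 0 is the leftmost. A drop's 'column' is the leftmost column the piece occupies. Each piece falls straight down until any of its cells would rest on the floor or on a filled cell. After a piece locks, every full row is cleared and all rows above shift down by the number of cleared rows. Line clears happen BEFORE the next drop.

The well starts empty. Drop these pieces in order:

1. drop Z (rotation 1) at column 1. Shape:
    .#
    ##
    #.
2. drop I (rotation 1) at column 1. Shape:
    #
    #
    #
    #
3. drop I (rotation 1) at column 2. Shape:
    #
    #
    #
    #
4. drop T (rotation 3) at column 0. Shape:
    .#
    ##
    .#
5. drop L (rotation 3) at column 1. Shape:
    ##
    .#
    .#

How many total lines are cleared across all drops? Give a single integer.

Drop 1: Z rot1 at col 1 lands with bottom-row=0; cleared 0 line(s) (total 0); column heights now [0 2 3 0], max=3
Drop 2: I rot1 at col 1 lands with bottom-row=2; cleared 0 line(s) (total 0); column heights now [0 6 3 0], max=6
Drop 3: I rot1 at col 2 lands with bottom-row=3; cleared 0 line(s) (total 0); column heights now [0 6 7 0], max=7
Drop 4: T rot3 at col 0 lands with bottom-row=6; cleared 0 line(s) (total 0); column heights now [8 9 7 0], max=9
Drop 5: L rot3 at col 1 lands with bottom-row=7; cleared 0 line(s) (total 0); column heights now [8 10 10 0], max=10

Answer: 0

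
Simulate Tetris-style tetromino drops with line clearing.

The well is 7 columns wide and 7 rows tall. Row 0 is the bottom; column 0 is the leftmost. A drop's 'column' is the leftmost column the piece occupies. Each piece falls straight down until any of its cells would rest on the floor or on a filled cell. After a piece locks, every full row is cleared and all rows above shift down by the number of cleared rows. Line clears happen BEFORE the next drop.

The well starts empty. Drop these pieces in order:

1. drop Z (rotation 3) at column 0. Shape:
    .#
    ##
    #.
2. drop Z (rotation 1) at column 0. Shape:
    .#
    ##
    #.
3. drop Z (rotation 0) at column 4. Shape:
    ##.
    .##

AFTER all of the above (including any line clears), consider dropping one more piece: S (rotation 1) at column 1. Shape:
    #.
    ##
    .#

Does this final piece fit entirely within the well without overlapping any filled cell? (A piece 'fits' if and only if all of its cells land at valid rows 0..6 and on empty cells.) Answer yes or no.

Answer: yes

Derivation:
Drop 1: Z rot3 at col 0 lands with bottom-row=0; cleared 0 line(s) (total 0); column heights now [2 3 0 0 0 0 0], max=3
Drop 2: Z rot1 at col 0 lands with bottom-row=2; cleared 0 line(s) (total 0); column heights now [4 5 0 0 0 0 0], max=5
Drop 3: Z rot0 at col 4 lands with bottom-row=0; cleared 0 line(s) (total 0); column heights now [4 5 0 0 2 2 1], max=5
Test piece S rot1 at col 1 (width 2): heights before test = [4 5 0 0 2 2 1]; fits = True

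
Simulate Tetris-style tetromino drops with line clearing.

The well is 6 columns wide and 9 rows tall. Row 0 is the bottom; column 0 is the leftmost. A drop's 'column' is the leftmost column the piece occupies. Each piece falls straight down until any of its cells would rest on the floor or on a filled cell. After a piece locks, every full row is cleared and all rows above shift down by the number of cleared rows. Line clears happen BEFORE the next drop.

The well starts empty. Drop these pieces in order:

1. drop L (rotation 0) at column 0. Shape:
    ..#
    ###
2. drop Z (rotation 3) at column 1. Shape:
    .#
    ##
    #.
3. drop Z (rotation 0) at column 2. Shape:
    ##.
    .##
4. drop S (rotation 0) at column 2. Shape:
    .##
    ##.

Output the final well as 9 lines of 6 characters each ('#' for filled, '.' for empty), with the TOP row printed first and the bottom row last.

Answer: ......
......
...##.
..##..
..##..
..###.
.##...
.##...
###...

Derivation:
Drop 1: L rot0 at col 0 lands with bottom-row=0; cleared 0 line(s) (total 0); column heights now [1 1 2 0 0 0], max=2
Drop 2: Z rot3 at col 1 lands with bottom-row=1; cleared 0 line(s) (total 0); column heights now [1 3 4 0 0 0], max=4
Drop 3: Z rot0 at col 2 lands with bottom-row=3; cleared 0 line(s) (total 0); column heights now [1 3 5 5 4 0], max=5
Drop 4: S rot0 at col 2 lands with bottom-row=5; cleared 0 line(s) (total 0); column heights now [1 3 6 7 7 0], max=7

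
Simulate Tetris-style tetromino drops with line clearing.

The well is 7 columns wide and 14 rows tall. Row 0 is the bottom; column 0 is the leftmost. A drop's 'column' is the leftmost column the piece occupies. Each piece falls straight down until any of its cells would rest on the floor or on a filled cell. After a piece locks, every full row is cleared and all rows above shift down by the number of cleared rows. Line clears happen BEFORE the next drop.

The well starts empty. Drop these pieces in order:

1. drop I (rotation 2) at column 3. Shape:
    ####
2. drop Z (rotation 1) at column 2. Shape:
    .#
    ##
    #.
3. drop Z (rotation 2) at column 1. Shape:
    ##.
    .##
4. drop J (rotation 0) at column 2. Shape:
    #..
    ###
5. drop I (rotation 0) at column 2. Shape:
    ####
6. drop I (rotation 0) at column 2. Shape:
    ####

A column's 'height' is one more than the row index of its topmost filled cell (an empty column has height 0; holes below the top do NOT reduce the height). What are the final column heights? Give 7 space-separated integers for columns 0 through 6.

Answer: 0 5 9 9 9 9 1

Derivation:
Drop 1: I rot2 at col 3 lands with bottom-row=0; cleared 0 line(s) (total 0); column heights now [0 0 0 1 1 1 1], max=1
Drop 2: Z rot1 at col 2 lands with bottom-row=0; cleared 0 line(s) (total 0); column heights now [0 0 2 3 1 1 1], max=3
Drop 3: Z rot2 at col 1 lands with bottom-row=3; cleared 0 line(s) (total 0); column heights now [0 5 5 4 1 1 1], max=5
Drop 4: J rot0 at col 2 lands with bottom-row=5; cleared 0 line(s) (total 0); column heights now [0 5 7 6 6 1 1], max=7
Drop 5: I rot0 at col 2 lands with bottom-row=7; cleared 0 line(s) (total 0); column heights now [0 5 8 8 8 8 1], max=8
Drop 6: I rot0 at col 2 lands with bottom-row=8; cleared 0 line(s) (total 0); column heights now [0 5 9 9 9 9 1], max=9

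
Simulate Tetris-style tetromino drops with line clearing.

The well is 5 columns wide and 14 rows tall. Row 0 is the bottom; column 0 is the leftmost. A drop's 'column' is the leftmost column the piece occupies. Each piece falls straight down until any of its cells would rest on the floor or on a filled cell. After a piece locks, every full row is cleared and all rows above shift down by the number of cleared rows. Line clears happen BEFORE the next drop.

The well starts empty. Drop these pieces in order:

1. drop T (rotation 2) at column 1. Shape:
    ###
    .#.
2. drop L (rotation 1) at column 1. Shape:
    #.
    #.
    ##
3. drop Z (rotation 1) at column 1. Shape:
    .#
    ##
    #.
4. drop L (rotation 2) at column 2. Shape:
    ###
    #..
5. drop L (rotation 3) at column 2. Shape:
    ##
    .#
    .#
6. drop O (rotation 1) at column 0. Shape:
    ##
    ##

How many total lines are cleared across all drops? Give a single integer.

Answer: 0

Derivation:
Drop 1: T rot2 at col 1 lands with bottom-row=0; cleared 0 line(s) (total 0); column heights now [0 2 2 2 0], max=2
Drop 2: L rot1 at col 1 lands with bottom-row=2; cleared 0 line(s) (total 0); column heights now [0 5 3 2 0], max=5
Drop 3: Z rot1 at col 1 lands with bottom-row=5; cleared 0 line(s) (total 0); column heights now [0 7 8 2 0], max=8
Drop 4: L rot2 at col 2 lands with bottom-row=8; cleared 0 line(s) (total 0); column heights now [0 7 10 10 10], max=10
Drop 5: L rot3 at col 2 lands with bottom-row=10; cleared 0 line(s) (total 0); column heights now [0 7 13 13 10], max=13
Drop 6: O rot1 at col 0 lands with bottom-row=7; cleared 0 line(s) (total 0); column heights now [9 9 13 13 10], max=13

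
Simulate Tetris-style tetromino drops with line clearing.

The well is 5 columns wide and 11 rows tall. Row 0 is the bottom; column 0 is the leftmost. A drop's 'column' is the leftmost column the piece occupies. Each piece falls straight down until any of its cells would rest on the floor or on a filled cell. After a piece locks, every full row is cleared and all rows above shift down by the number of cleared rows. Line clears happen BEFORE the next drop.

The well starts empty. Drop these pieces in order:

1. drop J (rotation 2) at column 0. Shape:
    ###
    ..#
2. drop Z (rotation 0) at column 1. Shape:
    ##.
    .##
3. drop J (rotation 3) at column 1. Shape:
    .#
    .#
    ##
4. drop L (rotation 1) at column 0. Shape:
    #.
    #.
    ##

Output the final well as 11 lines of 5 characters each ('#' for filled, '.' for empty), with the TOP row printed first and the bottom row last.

Drop 1: J rot2 at col 0 lands with bottom-row=0; cleared 0 line(s) (total 0); column heights now [2 2 2 0 0], max=2
Drop 2: Z rot0 at col 1 lands with bottom-row=2; cleared 0 line(s) (total 0); column heights now [2 4 4 3 0], max=4
Drop 3: J rot3 at col 1 lands with bottom-row=4; cleared 0 line(s) (total 0); column heights now [2 5 7 3 0], max=7
Drop 4: L rot1 at col 0 lands with bottom-row=5; cleared 0 line(s) (total 0); column heights now [8 6 7 3 0], max=8

Answer: .....
.....
.....
#....
#.#..
###..
.##..
.##..
..##.
###..
..#..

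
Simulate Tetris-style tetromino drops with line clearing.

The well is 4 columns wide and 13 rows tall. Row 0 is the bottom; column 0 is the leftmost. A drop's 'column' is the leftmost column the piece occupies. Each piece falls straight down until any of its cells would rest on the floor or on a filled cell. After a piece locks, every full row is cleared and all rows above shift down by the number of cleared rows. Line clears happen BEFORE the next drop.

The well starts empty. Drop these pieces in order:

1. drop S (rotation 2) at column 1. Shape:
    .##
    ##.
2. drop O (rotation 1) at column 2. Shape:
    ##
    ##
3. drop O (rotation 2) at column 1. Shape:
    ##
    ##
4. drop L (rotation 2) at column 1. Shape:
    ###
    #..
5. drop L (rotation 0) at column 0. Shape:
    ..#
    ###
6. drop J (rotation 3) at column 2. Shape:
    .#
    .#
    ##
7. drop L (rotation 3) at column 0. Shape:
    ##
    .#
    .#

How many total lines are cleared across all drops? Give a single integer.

Drop 1: S rot2 at col 1 lands with bottom-row=0; cleared 0 line(s) (total 0); column heights now [0 1 2 2], max=2
Drop 2: O rot1 at col 2 lands with bottom-row=2; cleared 0 line(s) (total 0); column heights now [0 1 4 4], max=4
Drop 3: O rot2 at col 1 lands with bottom-row=4; cleared 0 line(s) (total 0); column heights now [0 6 6 4], max=6
Drop 4: L rot2 at col 1 lands with bottom-row=6; cleared 0 line(s) (total 0); column heights now [0 8 8 8], max=8
Drop 5: L rot0 at col 0 lands with bottom-row=8; cleared 0 line(s) (total 0); column heights now [9 9 10 8], max=10
Drop 6: J rot3 at col 2 lands with bottom-row=10; cleared 0 line(s) (total 0); column heights now [9 9 11 13], max=13
Drop 7: L rot3 at col 0 lands with bottom-row=9; cleared 0 line(s) (total 0); column heights now [12 12 11 13], max=13

Answer: 0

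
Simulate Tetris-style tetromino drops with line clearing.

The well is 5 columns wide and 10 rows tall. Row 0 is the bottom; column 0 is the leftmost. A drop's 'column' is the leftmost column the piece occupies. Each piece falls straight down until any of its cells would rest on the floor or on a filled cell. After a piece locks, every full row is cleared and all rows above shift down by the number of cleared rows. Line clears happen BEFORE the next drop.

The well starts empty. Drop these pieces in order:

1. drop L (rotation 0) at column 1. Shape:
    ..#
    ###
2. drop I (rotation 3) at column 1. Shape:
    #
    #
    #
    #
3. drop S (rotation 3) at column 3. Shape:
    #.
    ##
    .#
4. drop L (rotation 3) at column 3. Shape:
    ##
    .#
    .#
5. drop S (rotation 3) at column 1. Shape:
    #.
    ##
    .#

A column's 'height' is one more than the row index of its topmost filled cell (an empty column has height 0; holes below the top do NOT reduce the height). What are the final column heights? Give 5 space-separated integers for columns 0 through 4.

Answer: 0 7 6 6 6

Derivation:
Drop 1: L rot0 at col 1 lands with bottom-row=0; cleared 0 line(s) (total 0); column heights now [0 1 1 2 0], max=2
Drop 2: I rot3 at col 1 lands with bottom-row=1; cleared 0 line(s) (total 0); column heights now [0 5 1 2 0], max=5
Drop 3: S rot3 at col 3 lands with bottom-row=1; cleared 0 line(s) (total 0); column heights now [0 5 1 4 3], max=5
Drop 4: L rot3 at col 3 lands with bottom-row=3; cleared 0 line(s) (total 0); column heights now [0 5 1 6 6], max=6
Drop 5: S rot3 at col 1 lands with bottom-row=4; cleared 0 line(s) (total 0); column heights now [0 7 6 6 6], max=7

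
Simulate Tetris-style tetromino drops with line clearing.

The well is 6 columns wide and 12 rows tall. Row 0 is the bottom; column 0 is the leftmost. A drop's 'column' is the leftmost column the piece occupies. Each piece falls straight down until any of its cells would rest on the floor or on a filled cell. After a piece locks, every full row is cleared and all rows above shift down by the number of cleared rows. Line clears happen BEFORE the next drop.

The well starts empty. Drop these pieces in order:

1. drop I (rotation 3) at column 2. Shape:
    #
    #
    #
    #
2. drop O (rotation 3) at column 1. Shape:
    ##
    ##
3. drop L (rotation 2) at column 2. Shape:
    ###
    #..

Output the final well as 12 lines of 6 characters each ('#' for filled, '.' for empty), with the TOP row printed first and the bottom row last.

Drop 1: I rot3 at col 2 lands with bottom-row=0; cleared 0 line(s) (total 0); column heights now [0 0 4 0 0 0], max=4
Drop 2: O rot3 at col 1 lands with bottom-row=4; cleared 0 line(s) (total 0); column heights now [0 6 6 0 0 0], max=6
Drop 3: L rot2 at col 2 lands with bottom-row=6; cleared 0 line(s) (total 0); column heights now [0 6 8 8 8 0], max=8

Answer: ......
......
......
......
..###.
..#...
.##...
.##...
..#...
..#...
..#...
..#...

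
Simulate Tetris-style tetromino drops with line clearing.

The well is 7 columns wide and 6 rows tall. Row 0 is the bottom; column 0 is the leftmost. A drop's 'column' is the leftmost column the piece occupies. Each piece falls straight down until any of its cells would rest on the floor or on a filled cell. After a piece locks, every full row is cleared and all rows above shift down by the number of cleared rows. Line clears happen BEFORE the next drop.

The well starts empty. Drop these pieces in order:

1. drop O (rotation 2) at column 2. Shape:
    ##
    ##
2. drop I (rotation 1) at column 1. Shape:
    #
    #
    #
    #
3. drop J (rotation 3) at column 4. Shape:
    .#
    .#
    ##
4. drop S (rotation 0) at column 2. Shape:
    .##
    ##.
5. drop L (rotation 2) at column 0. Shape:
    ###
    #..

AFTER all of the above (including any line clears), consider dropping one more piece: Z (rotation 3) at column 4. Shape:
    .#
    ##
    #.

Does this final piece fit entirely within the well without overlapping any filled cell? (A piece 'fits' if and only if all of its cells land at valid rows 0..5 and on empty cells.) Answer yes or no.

Drop 1: O rot2 at col 2 lands with bottom-row=0; cleared 0 line(s) (total 0); column heights now [0 0 2 2 0 0 0], max=2
Drop 2: I rot1 at col 1 lands with bottom-row=0; cleared 0 line(s) (total 0); column heights now [0 4 2 2 0 0 0], max=4
Drop 3: J rot3 at col 4 lands with bottom-row=0; cleared 0 line(s) (total 0); column heights now [0 4 2 2 1 3 0], max=4
Drop 4: S rot0 at col 2 lands with bottom-row=2; cleared 0 line(s) (total 0); column heights now [0 4 3 4 4 3 0], max=4
Drop 5: L rot2 at col 0 lands with bottom-row=3; cleared 0 line(s) (total 0); column heights now [5 5 5 4 4 3 0], max=5
Test piece Z rot3 at col 4 (width 2): heights before test = [5 5 5 4 4 3 0]; fits = False

Answer: no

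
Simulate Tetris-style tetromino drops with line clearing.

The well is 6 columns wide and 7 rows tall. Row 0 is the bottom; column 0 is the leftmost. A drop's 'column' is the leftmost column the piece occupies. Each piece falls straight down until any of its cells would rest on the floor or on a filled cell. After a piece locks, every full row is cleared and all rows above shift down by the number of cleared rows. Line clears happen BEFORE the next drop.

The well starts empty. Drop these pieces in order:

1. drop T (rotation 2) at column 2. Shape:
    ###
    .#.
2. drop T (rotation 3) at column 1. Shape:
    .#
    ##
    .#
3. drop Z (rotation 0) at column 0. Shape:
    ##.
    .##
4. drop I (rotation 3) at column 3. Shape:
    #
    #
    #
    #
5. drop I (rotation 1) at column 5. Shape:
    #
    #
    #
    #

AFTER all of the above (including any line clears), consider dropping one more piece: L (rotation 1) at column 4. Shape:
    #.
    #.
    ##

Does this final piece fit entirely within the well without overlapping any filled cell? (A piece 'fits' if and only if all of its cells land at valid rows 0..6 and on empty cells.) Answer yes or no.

Answer: yes

Derivation:
Drop 1: T rot2 at col 2 lands with bottom-row=0; cleared 0 line(s) (total 0); column heights now [0 0 2 2 2 0], max=2
Drop 2: T rot3 at col 1 lands with bottom-row=2; cleared 0 line(s) (total 0); column heights now [0 4 5 2 2 0], max=5
Drop 3: Z rot0 at col 0 lands with bottom-row=5; cleared 0 line(s) (total 0); column heights now [7 7 6 2 2 0], max=7
Drop 4: I rot3 at col 3 lands with bottom-row=2; cleared 0 line(s) (total 0); column heights now [7 7 6 6 2 0], max=7
Drop 5: I rot1 at col 5 lands with bottom-row=0; cleared 0 line(s) (total 0); column heights now [7 7 6 6 2 4], max=7
Test piece L rot1 at col 4 (width 2): heights before test = [7 7 6 6 2 4]; fits = True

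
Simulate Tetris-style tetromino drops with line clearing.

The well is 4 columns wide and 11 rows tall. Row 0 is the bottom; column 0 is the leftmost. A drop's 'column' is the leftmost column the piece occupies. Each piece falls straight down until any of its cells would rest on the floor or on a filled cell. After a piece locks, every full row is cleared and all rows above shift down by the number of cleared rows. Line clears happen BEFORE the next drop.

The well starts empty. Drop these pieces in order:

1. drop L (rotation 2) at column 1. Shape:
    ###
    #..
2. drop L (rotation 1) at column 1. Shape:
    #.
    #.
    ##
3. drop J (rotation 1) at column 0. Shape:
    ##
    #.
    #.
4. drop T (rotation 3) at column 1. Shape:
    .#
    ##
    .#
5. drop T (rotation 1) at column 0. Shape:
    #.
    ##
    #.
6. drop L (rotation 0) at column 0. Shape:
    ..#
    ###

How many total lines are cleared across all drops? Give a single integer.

Answer: 0

Derivation:
Drop 1: L rot2 at col 1 lands with bottom-row=0; cleared 0 line(s) (total 0); column heights now [0 2 2 2], max=2
Drop 2: L rot1 at col 1 lands with bottom-row=2; cleared 0 line(s) (total 0); column heights now [0 5 3 2], max=5
Drop 3: J rot1 at col 0 lands with bottom-row=3; cleared 0 line(s) (total 0); column heights now [6 6 3 2], max=6
Drop 4: T rot3 at col 1 lands with bottom-row=5; cleared 0 line(s) (total 0); column heights now [6 7 8 2], max=8
Drop 5: T rot1 at col 0 lands with bottom-row=6; cleared 0 line(s) (total 0); column heights now [9 8 8 2], max=9
Drop 6: L rot0 at col 0 lands with bottom-row=9; cleared 0 line(s) (total 0); column heights now [10 10 11 2], max=11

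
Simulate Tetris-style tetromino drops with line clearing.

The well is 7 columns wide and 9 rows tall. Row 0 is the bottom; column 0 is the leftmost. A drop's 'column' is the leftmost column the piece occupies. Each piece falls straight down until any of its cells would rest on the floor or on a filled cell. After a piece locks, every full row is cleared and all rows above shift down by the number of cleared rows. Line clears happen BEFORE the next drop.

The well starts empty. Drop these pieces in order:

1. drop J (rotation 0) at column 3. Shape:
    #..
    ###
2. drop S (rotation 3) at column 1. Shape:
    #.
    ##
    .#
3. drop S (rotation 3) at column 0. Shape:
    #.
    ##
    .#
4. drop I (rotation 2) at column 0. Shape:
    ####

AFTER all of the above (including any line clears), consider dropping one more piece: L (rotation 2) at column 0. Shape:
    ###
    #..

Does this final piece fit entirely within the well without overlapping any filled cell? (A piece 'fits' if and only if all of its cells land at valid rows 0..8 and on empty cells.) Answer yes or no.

Drop 1: J rot0 at col 3 lands with bottom-row=0; cleared 0 line(s) (total 0); column heights now [0 0 0 2 1 1 0], max=2
Drop 2: S rot3 at col 1 lands with bottom-row=0; cleared 0 line(s) (total 0); column heights now [0 3 2 2 1 1 0], max=3
Drop 3: S rot3 at col 0 lands with bottom-row=3; cleared 0 line(s) (total 0); column heights now [6 5 2 2 1 1 0], max=6
Drop 4: I rot2 at col 0 lands with bottom-row=6; cleared 0 line(s) (total 0); column heights now [7 7 7 7 1 1 0], max=7
Test piece L rot2 at col 0 (width 3): heights before test = [7 7 7 7 1 1 0]; fits = True

Answer: yes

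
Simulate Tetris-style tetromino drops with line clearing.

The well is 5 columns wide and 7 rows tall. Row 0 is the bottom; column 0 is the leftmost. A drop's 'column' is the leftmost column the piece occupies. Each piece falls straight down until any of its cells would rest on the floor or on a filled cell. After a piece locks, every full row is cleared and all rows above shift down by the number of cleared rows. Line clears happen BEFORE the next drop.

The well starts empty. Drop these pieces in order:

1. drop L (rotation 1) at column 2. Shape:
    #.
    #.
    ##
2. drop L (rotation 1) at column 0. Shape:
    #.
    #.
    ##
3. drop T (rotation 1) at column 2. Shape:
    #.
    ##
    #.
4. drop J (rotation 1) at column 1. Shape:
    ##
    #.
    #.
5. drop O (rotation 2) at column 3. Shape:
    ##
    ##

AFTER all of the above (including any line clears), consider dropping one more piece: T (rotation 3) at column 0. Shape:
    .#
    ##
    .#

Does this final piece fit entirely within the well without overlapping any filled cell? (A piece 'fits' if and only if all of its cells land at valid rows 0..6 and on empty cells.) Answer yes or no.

Drop 1: L rot1 at col 2 lands with bottom-row=0; cleared 0 line(s) (total 0); column heights now [0 0 3 1 0], max=3
Drop 2: L rot1 at col 0 lands with bottom-row=0; cleared 0 line(s) (total 0); column heights now [3 1 3 1 0], max=3
Drop 3: T rot1 at col 2 lands with bottom-row=3; cleared 0 line(s) (total 0); column heights now [3 1 6 5 0], max=6
Drop 4: J rot1 at col 1 lands with bottom-row=4; cleared 0 line(s) (total 0); column heights now [3 7 7 5 0], max=7
Drop 5: O rot2 at col 3 lands with bottom-row=5; cleared 0 line(s) (total 0); column heights now [3 7 7 7 7], max=7
Test piece T rot3 at col 0 (width 2): heights before test = [3 7 7 7 7]; fits = False

Answer: no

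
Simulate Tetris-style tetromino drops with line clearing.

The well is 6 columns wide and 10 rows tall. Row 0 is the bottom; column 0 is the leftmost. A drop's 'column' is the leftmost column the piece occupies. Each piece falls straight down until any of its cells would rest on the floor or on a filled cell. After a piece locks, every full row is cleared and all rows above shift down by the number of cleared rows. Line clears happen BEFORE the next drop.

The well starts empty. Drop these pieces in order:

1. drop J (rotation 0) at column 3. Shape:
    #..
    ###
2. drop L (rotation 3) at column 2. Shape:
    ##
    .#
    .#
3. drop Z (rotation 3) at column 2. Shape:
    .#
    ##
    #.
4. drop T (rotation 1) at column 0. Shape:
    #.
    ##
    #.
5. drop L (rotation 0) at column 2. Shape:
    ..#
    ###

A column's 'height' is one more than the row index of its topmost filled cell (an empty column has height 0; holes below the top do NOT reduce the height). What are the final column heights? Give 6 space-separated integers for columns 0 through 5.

Answer: 3 2 9 9 10 1

Derivation:
Drop 1: J rot0 at col 3 lands with bottom-row=0; cleared 0 line(s) (total 0); column heights now [0 0 0 2 1 1], max=2
Drop 2: L rot3 at col 2 lands with bottom-row=2; cleared 0 line(s) (total 0); column heights now [0 0 5 5 1 1], max=5
Drop 3: Z rot3 at col 2 lands with bottom-row=5; cleared 0 line(s) (total 0); column heights now [0 0 7 8 1 1], max=8
Drop 4: T rot1 at col 0 lands with bottom-row=0; cleared 0 line(s) (total 0); column heights now [3 2 7 8 1 1], max=8
Drop 5: L rot0 at col 2 lands with bottom-row=8; cleared 0 line(s) (total 0); column heights now [3 2 9 9 10 1], max=10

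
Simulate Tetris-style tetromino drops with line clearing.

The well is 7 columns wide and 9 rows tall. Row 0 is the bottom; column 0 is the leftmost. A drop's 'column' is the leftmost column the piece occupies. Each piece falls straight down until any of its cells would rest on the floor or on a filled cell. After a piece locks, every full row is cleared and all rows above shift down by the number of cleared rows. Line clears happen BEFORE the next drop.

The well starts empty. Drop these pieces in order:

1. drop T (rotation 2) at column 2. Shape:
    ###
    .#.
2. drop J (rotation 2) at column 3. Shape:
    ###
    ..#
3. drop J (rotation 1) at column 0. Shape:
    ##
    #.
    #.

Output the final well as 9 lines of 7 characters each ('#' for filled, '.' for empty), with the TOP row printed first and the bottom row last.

Drop 1: T rot2 at col 2 lands with bottom-row=0; cleared 0 line(s) (total 0); column heights now [0 0 2 2 2 0 0], max=2
Drop 2: J rot2 at col 3 lands with bottom-row=1; cleared 0 line(s) (total 0); column heights now [0 0 2 3 3 3 0], max=3
Drop 3: J rot1 at col 0 lands with bottom-row=0; cleared 0 line(s) (total 0); column heights now [3 3 2 3 3 3 0], max=3

Answer: .......
.......
.......
.......
.......
.......
##.###.
#.####.
#..#...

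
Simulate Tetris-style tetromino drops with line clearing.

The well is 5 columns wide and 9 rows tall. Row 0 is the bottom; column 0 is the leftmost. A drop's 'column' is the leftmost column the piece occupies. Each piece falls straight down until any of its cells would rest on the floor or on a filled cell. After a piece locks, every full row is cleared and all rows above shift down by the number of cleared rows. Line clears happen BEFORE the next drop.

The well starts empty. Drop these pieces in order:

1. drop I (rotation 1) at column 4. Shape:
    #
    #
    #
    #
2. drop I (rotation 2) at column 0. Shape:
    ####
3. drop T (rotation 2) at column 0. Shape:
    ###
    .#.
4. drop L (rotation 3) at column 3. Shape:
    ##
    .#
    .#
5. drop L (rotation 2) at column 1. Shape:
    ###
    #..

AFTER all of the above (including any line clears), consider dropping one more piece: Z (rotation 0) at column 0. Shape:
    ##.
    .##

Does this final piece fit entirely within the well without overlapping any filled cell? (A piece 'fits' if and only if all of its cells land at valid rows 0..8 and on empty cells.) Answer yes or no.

Drop 1: I rot1 at col 4 lands with bottom-row=0; cleared 0 line(s) (total 0); column heights now [0 0 0 0 4], max=4
Drop 2: I rot2 at col 0 lands with bottom-row=0; cleared 1 line(s) (total 1); column heights now [0 0 0 0 3], max=3
Drop 3: T rot2 at col 0 lands with bottom-row=0; cleared 0 line(s) (total 1); column heights now [2 2 2 0 3], max=3
Drop 4: L rot3 at col 3 lands with bottom-row=3; cleared 0 line(s) (total 1); column heights now [2 2 2 6 6], max=6
Drop 5: L rot2 at col 1 lands with bottom-row=5; cleared 0 line(s) (total 1); column heights now [2 7 7 7 6], max=7
Test piece Z rot0 at col 0 (width 3): heights before test = [2 7 7 7 6]; fits = True

Answer: yes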